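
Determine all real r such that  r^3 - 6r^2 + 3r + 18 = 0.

Possible rational roots are divisors of 18. Testing r = 3 gives 0, so (r - 3) is a factor.
Divide: r^3 - 6r^2 + 3r + 18 = (r - 3)(r^2 - 3r - 6).
Apply the quadratic formula to r^2 - 3r - 6 = 0: r = (3 +/- sqrt(33))/2, i.e. r ~= 4.3723 or r ~= -1.3723.

r = -1.3723 or r = 3 or r = 4.3723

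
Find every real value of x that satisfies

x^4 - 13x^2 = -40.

x = -2.8284 or x = -2.2361 or x = 2.2361 or x = 2.8284

Let u = x^2. The equation becomes u^2 - 13u + 40 = 0.
Factor: (u - 8)(u - 5) = 0, so u = 8 or u = 5.
x^2 = 8 gives x = +/-2*sqrt(2) ~= +/-2.8284.
x^2 = 5 gives x = +/-sqrt(5) ~= +/-2.2361.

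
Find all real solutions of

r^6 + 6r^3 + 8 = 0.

r = -1.5874 or r = -1.2599

Let u = r^3. The equation becomes u^2 + 6u + 8 = 0.
Factor: (u + 2)(u + 4) = 0, so u = -2 or u = -4.
r^3 = -2 gives r = -(2)^(1/3) ~= -1.2599.
r^3 = -4 gives r = -(4)^(1/3) ~= -1.5874.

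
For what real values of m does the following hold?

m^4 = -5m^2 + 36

Let u = m^2. The equation becomes u^2 + 5u - 36 = 0.
Factor: (u + 9)(u - 4) = 0, so u = -9 or u = 4.
m^2 = -9 < 0 has no real solution.
m^2 = 4 gives m = +/-2.

m = -2 or m = 2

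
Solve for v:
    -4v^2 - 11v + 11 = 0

Discriminant: (-11)^2 - 4*(-4)*11 = 297.
Quadratic formula: v = (11 +/- sqrt(297)) / (-8).
So v = -3*sqrt(33)/8 - 11/8 ~= -3.5292 or v = -11/8 + 3*sqrt(33)/8 ~= 0.7792.

v = -3.5292 or v = 0.7792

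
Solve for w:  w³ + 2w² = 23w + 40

w = -5 or w = -1.7016 or w = 4.7016

Rearrange: w³ + 2w² - 23w - 40 = 0.
Possible rational roots are divisors of -40. Testing w = -5 gives 0, so (w + 5) is a factor.
Divide: w³ + 2w² - 23w - 40 = (w + 5)(w² - 3w - 8).
Apply the quadratic formula to w² - 3w - 8 = 0: w = (3 ± √41)/2, i.e. w ≈ 4.7016 or w ≈ -1.7016.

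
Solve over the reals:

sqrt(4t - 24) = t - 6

t = 6 or t = 10

Square both sides: 4t - 24 = (t - 6)^2.
Expand and rearrange: t^2 - 16t + 60 = 0.
Solving gives t = 10 or t = 6.
Check each candidate in the original equation:
  t = 10: sqrt(16) = 4, while t - 6 = 4 — valid.
  t = 6: sqrt(0) = 0, while t - 6 = 0 — valid.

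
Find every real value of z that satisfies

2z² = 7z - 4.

Rearrange to standard form: 2z² - 7z + 4 = 0.
Discriminant: (-7)² − 4·2·4 = 17.
Quadratic formula: z = (7 ± √17) / 4.
So z = √(17)/4 + 7/4 ≈ 2.7808 or z = 7/4 - √(17)/4 ≈ 0.7192.

z = 0.7192 or z = 2.7808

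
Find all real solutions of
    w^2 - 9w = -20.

w = 4 or w = 5

Bring every term to one side: w^2 - 9w + 20 = 0.
Factor: (w - 4)(w - 5) = 0.
So w = 4 or w = 5.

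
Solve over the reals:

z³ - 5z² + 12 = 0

Possible rational roots are divisors of 12. Testing z = 2 gives 0, so (z - 2) is a factor.
Divide: z³ - 5z² + 12 = (z - 2)(z² - 3z - 6).
Apply the quadratic formula to z² - 3z - 6 = 0: z = (3 ± √33)/2, i.e. z ≈ 4.3723 or z ≈ -1.3723.

z = -1.3723 or z = 2 or z = 4.3723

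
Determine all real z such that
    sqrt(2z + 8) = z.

Square both sides: 2z + 8 = (z)^2.
Expand and rearrange: z^2 - 2z - 8 = 0.
Solving gives z = 4 or z = -2.
Check each candidate in the original equation:
  z = 4: sqrt(16) = 4, while z = 4 — valid.
  z = -2: sqrt(4) = 2, while z = -2 — extraneous.

z = 4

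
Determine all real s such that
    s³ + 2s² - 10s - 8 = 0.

Possible rational roots are divisors of -8. Testing s = -4 gives 0, so (s + 4) is a factor.
Divide: s³ + 2s² - 10s - 8 = (s + 4)(s² - 2s - 2).
Apply the quadratic formula to s² - 2s - 2 = 0: s = (2 ± √12)/2, i.e. s ≈ 2.7321 or s ≈ -0.7321.

s = -4 or s = -0.7321 or s = 2.7321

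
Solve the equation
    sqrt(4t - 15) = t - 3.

Square both sides: 4t - 15 = (t - 3)^2.
Expand and rearrange: t^2 - 10t + 24 = 0.
Solving gives t = 6 or t = 4.
Check each candidate in the original equation:
  t = 6: sqrt(9) = 3, while t - 3 = 3 — valid.
  t = 4: sqrt(1) = 1, while t - 3 = 1 — valid.

t = 4 or t = 6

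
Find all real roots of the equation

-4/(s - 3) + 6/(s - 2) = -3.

Multiply both sides by (s - 3)(s - 2):
-4(s - 2) + 6(s - 3) = -3(s - 3)(s - 2).
Expand and collect terms: -3s² + 13s - 8 = 0.
By the quadratic formula, s = (-13 ± √73) / -6, so s ≈ 0.7427 or s ≈ 3.5907.
Neither value makes a denominator zero (s ≠ 3, s ≠ 2), so both are valid.

s = 0.7427 or s = 3.5907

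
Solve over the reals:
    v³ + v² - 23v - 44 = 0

v = -4 or v = -2.1401 or v = 5.1401

Possible rational roots are divisors of -44. Testing v = -4 gives 0, so (v + 4) is a factor.
Divide: v³ + v² - 23v - 44 = (v + 4)(v² - 3v - 11).
Apply the quadratic formula to v² - 3v - 11 = 0: v = (3 ± √53)/2, i.e. v ≈ 5.1401 or v ≈ -2.1401.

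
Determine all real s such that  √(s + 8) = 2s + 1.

Square both sides: s + 8 = (2s + 1)².
Expand and rearrange: 4s² + 3s - 7 = 0.
Solving gives s = 1 or s = -1.75.
Check each candidate in the original equation:
  s = 1: √(9) = 3, while 2s + 1 = 3 — valid.
  s = -1.75: √(6.25) = 2.5, while 2s + 1 = -2.5 — extraneous.

s = 1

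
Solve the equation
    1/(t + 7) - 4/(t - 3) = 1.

Multiply both sides by (t + 7)(t - 3):
(t - 3) - 4(t + 7) = (t + 7)(t - 3).
Expand and collect terms: t^2 + 7t + 10 = 0.
Factor or apply the quadratic formula: t = -2 or t = -5.
Neither value makes a denominator zero (t != -7, t != 3), so both are valid.

t = -5 or t = -2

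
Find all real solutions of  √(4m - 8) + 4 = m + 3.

Isolate the radical: √(4m - 8) = m - 1.
Square both sides: 4m - 8 = (m - 1)².
Expand and rearrange: m² - 6m + 9 = 0.
This gives the repeated root m = 3.
Check in the original equation:
  m = 3: √(4) = 2, while m - 1 = 2 — valid.

m = 3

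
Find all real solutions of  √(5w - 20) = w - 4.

w = 4 or w = 9

Square both sides: 5w - 20 = (w - 4)².
Expand and rearrange: w² - 13w + 36 = 0.
Solving gives w = 9 or w = 4.
Check each candidate in the original equation:
  w = 9: √(25) = 5, while w - 4 = 5 — valid.
  w = 4: √(0) = 0, while w - 4 = 0 — valid.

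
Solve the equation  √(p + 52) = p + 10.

Square both sides: p + 52 = (p + 10)².
Expand and rearrange: p² + 19p + 48 = 0.
Solving gives p = -3 or p = -16.
Check each candidate in the original equation:
  p = -3: √(49) = 7, while p + 10 = 7 — valid.
  p = -16: √(36) = 6, while p + 10 = -6 — extraneous.

p = -3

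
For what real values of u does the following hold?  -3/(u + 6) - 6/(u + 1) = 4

u = -7 or u = -2.25

Multiply both sides by (u + 6)(u + 1):
-3(u + 1) - 6(u + 6) = 4(u + 6)(u + 1).
Expand and collect terms: 4u^2 + 37u + 63 = 0.
Factor or apply the quadratic formula: u = -2.25 or u = -7.
Neither value makes a denominator zero (u != -6, u != -1), so both are valid.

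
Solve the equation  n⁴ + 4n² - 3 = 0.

n = -0.8036 or n = 0.8036

Let u = n². The equation becomes u² + 4u - 3 = 0.
By the quadratic formula, u = -2 + √(7) or u = -√(7) - 2.
n² = -2 + √(7) gives n = ±√(-2 + √(7)) ≈ ±0.8036.
n² = -√(7) - 2 < 0 has no real solution.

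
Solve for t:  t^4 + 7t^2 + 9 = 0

No real solutions.

Let u = t^2. The equation becomes u^2 + 7u + 9 = 0.
By the quadratic formula, u = -7/2 + sqrt(13)/2 or u = -7/2 - sqrt(13)/2.
t^2 = -7/2 + sqrt(13)/2 < 0 has no real solution.
t^2 = -7/2 - sqrt(13)/2 < 0 has no real solution.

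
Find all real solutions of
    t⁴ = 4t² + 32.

t = -2.8284 or t = 2.8284

Let u = t². The equation becomes u² - 4u - 32 = 0.
Factor: (u - 8)(u + 4) = 0, so u = 8 or u = -4.
t² = 8 gives t = ±2·√(2) ≈ ±2.8284.
t² = -4 < 0 has no real solution.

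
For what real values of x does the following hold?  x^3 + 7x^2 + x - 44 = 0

Possible rational roots are divisors of -44. Testing x = -4 gives 0, so (x + 4) is a factor.
Divide: x^3 + 7x^2 + x - 44 = (x + 4)(x^2 + 3x - 11).
Apply the quadratic formula to x^2 + 3x - 11 = 0: x = (-3 +/- sqrt(53))/2, i.e. x ~= 2.1401 or x ~= -5.1401.

x = -5.1401 or x = -4 or x = 2.1401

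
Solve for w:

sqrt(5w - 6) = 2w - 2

Square both sides: 5w - 6 = (2w - 2)^2.
Expand and rearrange: 4w^2 - 13w + 10 = 0.
Solving gives w = 2 or w = 1.25.
Check each candidate in the original equation:
  w = 2: sqrt(4) = 2, while 2w - 2 = 2 — valid.
  w = 1.25: sqrt(0.25) = 0.5, while 2w - 2 = 0.5 — valid.

w = 1.25 or w = 2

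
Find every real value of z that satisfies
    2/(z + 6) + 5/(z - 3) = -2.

Multiply both sides by (z + 6)(z - 3):
2(z - 3) + 5(z + 6) = -2(z + 6)(z - 3).
Expand and collect terms: -2z² - 13z + 12 = 0.
By the quadratic formula, z = (13 ± √265) / -4, so z ≈ -7.3197 or z ≈ 0.8197.
Neither value makes a denominator zero (z ≠ -6, z ≠ 3), so both are valid.

z = -7.3197 or z = 0.8197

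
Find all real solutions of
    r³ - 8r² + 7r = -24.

Rearrange: r³ - 8r² + 7r + 24 = 0.
Possible rational roots are divisors of 24. Testing r = 3 gives 0, so (r - 3) is a factor.
Divide: r³ - 8r² + 7r + 24 = (r - 3)(r² - 5r - 8).
Apply the quadratic formula to r² - 5r - 8 = 0: r = (5 ± √57)/2, i.e. r ≈ 6.2749 or r ≈ -1.2749.

r = -1.2749 or r = 3 or r = 6.2749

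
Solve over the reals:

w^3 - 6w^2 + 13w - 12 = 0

Possible rational roots are divisors of -12. Testing w = 3 gives 0, so (w - 3) is a factor.
Divide: w^3 - 6w^2 + 13w - 12 = (w - 3)(w^2 - 3w + 4).
The quadratic w^2 - 3w + 4 has discriminant -7 < 0, so no further real roots.

w = 3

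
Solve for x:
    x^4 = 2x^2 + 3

Let u = x^2. The equation becomes u^2 - 2u - 3 = 0.
Factor: (u - 3)(u + 1) = 0, so u = 3 or u = -1.
x^2 = 3 gives x = +/-sqrt(3) ~= +/-1.7321.
x^2 = -1 < 0 has no real solution.

x = -1.7321 or x = 1.7321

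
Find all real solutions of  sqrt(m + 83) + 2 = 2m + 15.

m = -2

Isolate the radical: sqrt(m + 83) = 2m + 13.
Square both sides: m + 83 = (2m + 13)^2.
Expand and rearrange: 4m^2 + 51m + 86 = 0.
Solving gives m = -2 or m = -10.75.
Check each candidate in the original equation:
  m = -2: sqrt(81) = 9, while 2m + 13 = 9 — valid.
  m = -10.75: sqrt(72.25) = 8.5, while 2m + 13 = -8.5 — extraneous.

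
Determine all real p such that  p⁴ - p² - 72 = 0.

p = -3 or p = 3

Let u = p². The equation becomes u² - u - 72 = 0.
Factor: (u - 9)(u + 8) = 0, so u = 9 or u = -8.
p² = 9 gives p = ±3.
p² = -8 < 0 has no real solution.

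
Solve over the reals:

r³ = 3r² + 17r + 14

r = -2 or r = -1.1401 or r = 6.1401

Rearrange: r³ - 3r² - 17r - 14 = 0.
Possible rational roots are divisors of -14. Testing r = -2 gives 0, so (r + 2) is a factor.
Divide: r³ - 3r² - 17r - 14 = (r + 2)(r² - 5r - 7).
Apply the quadratic formula to r² - 5r - 7 = 0: r = (5 ± √53)/2, i.e. r ≈ 6.1401 or r ≈ -1.1401.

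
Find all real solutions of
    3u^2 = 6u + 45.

Bring every term to one side: 3u^2 - 6u - 45 = 0.
Factor: 3(u + 3)(u - 5) = 0.
So u = -3 or u = 5.

u = -3 or u = 5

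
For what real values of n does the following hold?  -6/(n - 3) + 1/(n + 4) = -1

Multiply both sides by (n - 3)(n + 4):
-6(n + 4) + (n - 3) = -(n - 3)(n + 4).
Expand and collect terms: -n² + 4n + 39 = 0.
By the quadratic formula, n = (-4 ± √172) / -2, so n ≈ -4.5574 or n ≈ 8.5574.
Neither value makes a denominator zero (n ≠ 3, n ≠ -4), so both are valid.

n = -4.5574 or n = 8.5574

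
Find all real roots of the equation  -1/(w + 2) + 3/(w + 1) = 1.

Multiply both sides by (w + 2)(w + 1):
-(w + 1) + 3(w + 2) = (w + 2)(w + 1).
Expand and collect terms: w^2 + w - 3 = 0.
By the quadratic formula, w = (-1 +/- sqrt(13)) / 2, so w ~= 1.3028 or w ~= -2.3028.
Neither value makes a denominator zero (w != -2, w != -1), so both are valid.

w = -2.3028 or w = 1.3028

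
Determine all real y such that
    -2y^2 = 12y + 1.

Rearrange to standard form: -2y^2 - 12y - 1 = 0.
Discriminant: (-12)^2 - 4*(-2)*(-1) = 136.
Quadratic formula: y = (12 +/- sqrt(136)) / (-4).
So y = -3 - sqrt(34)/2 ~= -5.9155 or y = -3 + sqrt(34)/2 ~= -0.0845.

y = -5.9155 or y = -0.0845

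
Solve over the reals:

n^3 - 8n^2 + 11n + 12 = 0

Possible rational roots are divisors of 12. Testing n = 3 gives 0, so (n - 3) is a factor.
Divide: n^3 - 8n^2 + 11n + 12 = (n - 3)(n^2 - 5n - 4).
Apply the quadratic formula to n^2 - 5n - 4 = 0: n = (5 +/- sqrt(41))/2, i.e. n ~= 5.7016 or n ~= -0.7016.

n = -0.7016 or n = 3 or n = 5.7016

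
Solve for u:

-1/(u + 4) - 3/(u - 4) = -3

u = -3.705 or u = 5.0383

Multiply both sides by (u + 4)(u - 4):
-(u - 4) - 3(u + 4) = -3(u + 4)(u - 4).
Expand and collect terms: -3u² + 4u + 56 = 0.
By the quadratic formula, u = (-4 ± √688) / -6, so u ≈ -3.705 or u ≈ 5.0383.
Neither value makes a denominator zero (u ≠ -4, u ≠ 4), so both are valid.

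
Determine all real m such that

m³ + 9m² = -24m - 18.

m = -4.7321 or m = -3 or m = -1.2679

Rearrange: m³ + 9m² + 24m + 18 = 0.
Possible rational roots are divisors of 18. Testing m = -3 gives 0, so (m + 3) is a factor.
Divide: m³ + 9m² + 24m + 18 = (m + 3)(m² + 6m + 6).
Apply the quadratic formula to m² + 6m + 6 = 0: m = (-6 ± √12)/2, i.e. m ≈ -1.2679 or m ≈ -4.7321.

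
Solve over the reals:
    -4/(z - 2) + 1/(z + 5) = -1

z = -5.6569 or z = 5.6569

Multiply both sides by (z - 2)(z + 5):
-4(z + 5) + (z - 2) = -(z - 2)(z + 5).
Expand and collect terms: -z^2 + 32 = 0.
By the quadratic formula, z = (0 +/- sqrt(128)) / -2, so z ~= -5.6569 or z ~= 5.6569.
Neither value makes a denominator zero (z != 2, z != -5), so both are valid.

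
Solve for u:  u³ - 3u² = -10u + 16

Rearrange: u³ - 3u² + 10u - 16 = 0.
Possible rational roots are divisors of -16. Testing u = 2 gives 0, so (u - 2) is a factor.
Divide: u³ - 3u² + 10u - 16 = (u - 2)(u² - u + 8).
The quadratic u² - u + 8 has discriminant -31 < 0, so no further real roots.

u = 2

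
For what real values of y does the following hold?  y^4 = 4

y = -1.4142 or y = 1.4142

Let u = y^2. The equation becomes u^2 - 4 = 0.
Factor: (u - 2)(u + 2) = 0, so u = 2 or u = -2.
y^2 = 2 gives y = +/-sqrt(2) ~= +/-1.4142.
y^2 = -2 < 0 has no real solution.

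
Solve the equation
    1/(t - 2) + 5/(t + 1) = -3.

Multiply both sides by (t - 2)(t + 1):
(t + 1) + 5(t - 2) = -3(t - 2)(t + 1).
Expand and collect terms: -3t² - 3t + 15 = 0.
By the quadratic formula, t = (3 ± √189) / -6, so t ≈ -2.7913 or t ≈ 1.7913.
Neither value makes a denominator zero (t ≠ 2, t ≠ -1), so both are valid.

t = -2.7913 or t = 1.7913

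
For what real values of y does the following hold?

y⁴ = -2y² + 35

Let u = y². The equation becomes u² + 2u - 35 = 0.
Factor: (u - 5)(u + 7) = 0, so u = 5 or u = -7.
y² = 5 gives y = ±√(5) ≈ ±2.2361.
y² = -7 < 0 has no real solution.

y = -2.2361 or y = 2.2361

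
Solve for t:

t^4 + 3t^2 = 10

t = -1.4142 or t = 1.4142

Let u = t^2. The equation becomes u^2 + 3u - 10 = 0.
Factor: (u - 2)(u + 5) = 0, so u = 2 or u = -5.
t^2 = 2 gives t = +/-sqrt(2) ~= +/-1.4142.
t^2 = -5 < 0 has no real solution.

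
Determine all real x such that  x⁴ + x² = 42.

Let u = x². The equation becomes u² + u - 42 = 0.
Factor: (u - 6)(u + 7) = 0, so u = 6 or u = -7.
x² = 6 gives x = ±√(6) ≈ ±2.4495.
x² = -7 < 0 has no real solution.

x = -2.4495 or x = 2.4495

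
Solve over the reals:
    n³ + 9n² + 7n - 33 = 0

n = -7.4721 or n = -3 or n = 1.4721

Possible rational roots are divisors of -33. Testing n = -3 gives 0, so (n + 3) is a factor.
Divide: n³ + 9n² + 7n - 33 = (n + 3)(n² + 6n - 11).
Apply the quadratic formula to n² + 6n - 11 = 0: n = (-6 ± √80)/2, i.e. n ≈ 1.4721 or n ≈ -7.4721.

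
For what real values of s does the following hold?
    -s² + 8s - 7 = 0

s = 1 or s = 7

Factor: -1(s - 7)(s - 1) = 0.
So s = 7 or s = 1.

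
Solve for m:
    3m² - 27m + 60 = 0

Factor: 3(m - 4)(m - 5) = 0.
So m = 4 or m = 5.

m = 4 or m = 5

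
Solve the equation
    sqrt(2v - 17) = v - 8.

v = 9

Square both sides: 2v - 17 = (v - 8)^2.
Expand and rearrange: v^2 - 18v + 81 = 0.
This gives the repeated root v = 9.
Check in the original equation:
  v = 9: sqrt(1) = 1, while v - 8 = 1 — valid.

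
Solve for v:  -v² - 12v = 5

Rearrange to standard form: -v² - 12v - 5 = 0.
Discriminant: (-12)² − 4·(-1)·(-5) = 124.
Quadratic formula: v = (12 ± √124) / (-2).
So v = -6 - √(31) ≈ -11.5678 or v = -6 + √(31) ≈ -0.4322.

v = -11.5678 or v = -0.4322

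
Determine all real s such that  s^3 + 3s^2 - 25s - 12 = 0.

s = -6.5414 or s = -0.4586 or s = 4

Possible rational roots are divisors of -12. Testing s = 4 gives 0, so (s - 4) is a factor.
Divide: s^3 + 3s^2 - 25s - 12 = (s - 4)(s^2 + 7s + 3).
Apply the quadratic formula to s^2 + 7s + 3 = 0: s = (-7 +/- sqrt(37))/2, i.e. s ~= -0.4586 or s ~= -6.5414.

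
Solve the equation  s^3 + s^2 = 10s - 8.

s = -4 or s = 1 or s = 2

Rearrange: s^3 + s^2 - 10s + 8 = 0.
Possible rational roots are divisors of 8. Testing s = -4 gives 0, so (s + 4) is a factor.
Divide: s^3 + s^2 - 10s + 8 = (s + 4)(s^2 - 3s + 2).
Factor the quadratic: s = 2 or s = 1.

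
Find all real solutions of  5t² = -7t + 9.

Rearrange to standard form: 5t² + 7t - 9 = 0.
Discriminant: (7)² − 4·5·(-9) = 229.
Quadratic formula: t = (-7 ± √229) / 10.
So t = -7/10 + √(229)/10 ≈ 0.8133 or t = -√(229)/10 - 7/10 ≈ -2.2133.

t = -2.2133 or t = 0.8133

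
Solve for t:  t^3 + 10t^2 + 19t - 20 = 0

Possible rational roots are divisors of -20. Testing t = -4 gives 0, so (t + 4) is a factor.
Divide: t^3 + 10t^2 + 19t - 20 = (t + 4)(t^2 + 6t - 5).
Apply the quadratic formula to t^2 + 6t - 5 = 0: t = (-6 +/- sqrt(56))/2, i.e. t ~= 0.7417 or t ~= -6.7417.

t = -6.7417 or t = -4 or t = 0.7417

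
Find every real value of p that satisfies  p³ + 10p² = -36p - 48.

p = -4

Rearrange: p³ + 10p² + 36p + 48 = 0.
Possible rational roots are divisors of 48. Testing p = -4 gives 0, so (p + 4) is a factor.
Divide: p³ + 10p² + 36p + 48 = (p + 4)(p² + 6p + 12).
The quadratic p² + 6p + 12 has discriminant -12 < 0, so no further real roots.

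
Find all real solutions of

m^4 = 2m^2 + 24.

Let u = m^2. The equation becomes u^2 - 2u - 24 = 0.
Factor: (u + 4)(u - 6) = 0, so u = -4 or u = 6.
m^2 = -4 < 0 has no real solution.
m^2 = 6 gives m = +/-sqrt(6) ~= +/-2.4495.

m = -2.4495 or m = 2.4495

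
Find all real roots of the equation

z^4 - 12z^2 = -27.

z = -3 or z = -1.7321 or z = 1.7321 or z = 3

Let u = z^2. The equation becomes u^2 - 12u + 27 = 0.
Factor: (u - 3)(u - 9) = 0, so u = 3 or u = 9.
z^2 = 3 gives z = +/-sqrt(3) ~= +/-1.7321.
z^2 = 9 gives z = +/-3.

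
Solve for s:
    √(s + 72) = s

s = 9

Square both sides: s + 72 = (s)².
Expand and rearrange: s² - s - 72 = 0.
Solving gives s = 9 or s = -8.
Check each candidate in the original equation:
  s = 9: √(81) = 9, while s = 9 — valid.
  s = -8: √(64) = 8, while s = -8 — extraneous.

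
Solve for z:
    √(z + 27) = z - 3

z = 9

Square both sides: z + 27 = (z - 3)².
Expand and rearrange: z² - 7z - 18 = 0.
Solving gives z = 9 or z = -2.
Check each candidate in the original equation:
  z = 9: √(36) = 6, while z - 3 = 6 — valid.
  z = -2: √(25) = 5, while z - 3 = -5 — extraneous.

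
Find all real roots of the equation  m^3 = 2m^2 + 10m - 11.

Rearrange: m^3 - 2m^2 - 10m + 11 = 0.
Possible rational roots are divisors of 11. Testing m = 1 gives 0, so (m - 1) is a factor.
Divide: m^3 - 2m^2 - 10m + 11 = (m - 1)(m^2 - m - 11).
Apply the quadratic formula to m^2 - m - 11 = 0: m = (1 +/- sqrt(45))/2, i.e. m ~= 3.8541 or m ~= -2.8541.

m = -2.8541 or m = 1 or m = 3.8541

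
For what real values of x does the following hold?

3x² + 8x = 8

Rearrange to standard form: 3x² + 8x - 8 = 0.
Discriminant: (8)² − 4·3·(-8) = 160.
Quadratic formula: x = (-8 ± √160) / 6.
So x = -4/3 + 2·√(10)/3 ≈ 0.7749 or x = -2·√(10)/3 - 4/3 ≈ -3.4415.

x = -3.4415 or x = 0.7749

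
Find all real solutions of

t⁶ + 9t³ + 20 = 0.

Let u = t³. The equation becomes u² + 9u + 20 = 0.
Factor: (u + 5)(u + 4) = 0, so u = -5 or u = -4.
t³ = -5 gives t = -∛(5) ≈ -1.71.
t³ = -4 gives t = -∛(4) ≈ -1.5874.

t = -1.71 or t = -1.5874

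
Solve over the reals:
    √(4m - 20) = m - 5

Square both sides: 4m - 20 = (m - 5)².
Expand and rearrange: m² - 14m + 45 = 0.
Solving gives m = 9 or m = 5.
Check each candidate in the original equation:
  m = 9: √(16) = 4, while m - 5 = 4 — valid.
  m = 5: √(0) = 0, while m - 5 = 0 — valid.

m = 5 or m = 9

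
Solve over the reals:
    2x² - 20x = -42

x = 3 or x = 7

Bring every term to one side: 2x² - 20x + 42 = 0.
Factor: 2(x - 7)(x - 3) = 0.
So x = 7 or x = 3.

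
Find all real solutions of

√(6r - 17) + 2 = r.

r = 3 or r = 7

Isolate the radical: √(6r - 17) = r - 2.
Square both sides: 6r - 17 = (r - 2)².
Expand and rearrange: r² - 10r + 21 = 0.
Solving gives r = 7 or r = 3.
Check each candidate in the original equation:
  r = 7: √(25) = 5, while r - 2 = 5 — valid.
  r = 3: √(1) = 1, while r - 2 = 1 — valid.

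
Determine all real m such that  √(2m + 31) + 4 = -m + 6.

Isolate the radical: √(2m + 31) = -m + 2.
Square both sides: 2m + 31 = (-m + 2)².
Expand and rearrange: m² - 6m - 27 = 0.
Solving gives m = 9 or m = -3.
Check each candidate in the original equation:
  m = 9: √(49) = 7, while -m + 2 = -7 — extraneous.
  m = -3: √(25) = 5, while -m + 2 = 5 — valid.

m = -3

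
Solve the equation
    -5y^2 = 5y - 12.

y = -2.1279 or y = 1.1279

Rearrange to standard form: -5y^2 - 5y + 12 = 0.
Discriminant: (-5)^2 - 4*(-5)*12 = 265.
Quadratic formula: y = (5 +/- sqrt(265)) / (-10).
So y = -sqrt(265)/10 - 1/2 ~= -2.1279 or y = -1/2 + sqrt(265)/10 ~= 1.1279.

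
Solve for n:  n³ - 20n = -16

Rearrange: n³ - 20n + 16 = 0.
Possible rational roots are divisors of 16. Testing n = 4 gives 0, so (n - 4) is a factor.
Divide: n³ - 20n + 16 = (n - 4)(n² + 4n - 4).
Apply the quadratic formula to n² + 4n - 4 = 0: n = (-4 ± √32)/2, i.e. n ≈ 0.8284 or n ≈ -4.8284.

n = -4.8284 or n = 0.8284 or n = 4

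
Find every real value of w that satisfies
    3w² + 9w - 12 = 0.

w = -4 or w = 1

Factor: 3(w + 4)(w - 1) = 0.
So w = -4 or w = 1.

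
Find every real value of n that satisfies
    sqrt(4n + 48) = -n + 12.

Square both sides: 4n + 48 = (-n + 12)^2.
Expand and rearrange: n^2 - 28n + 96 = 0.
Solving gives n = 24 or n = 4.
Check each candidate in the original equation:
  n = 24: sqrt(144) = 12, while -n + 12 = -12 — extraneous.
  n = 4: sqrt(64) = 8, while -n + 12 = 8 — valid.

n = 4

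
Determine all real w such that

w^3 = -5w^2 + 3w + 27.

Rearrange: w^3 + 5w^2 - 3w - 27 = 0.
Possible rational roots are divisors of -27. Testing w = -3 gives 0, so (w + 3) is a factor.
Divide: w^3 + 5w^2 - 3w - 27 = (w + 3)(w^2 + 2w - 9).
Apply the quadratic formula to w^2 + 2w - 9 = 0: w = (-2 +/- sqrt(40))/2, i.e. w ~= 2.1623 or w ~= -4.1623.

w = -4.1623 or w = -3 or w = 2.1623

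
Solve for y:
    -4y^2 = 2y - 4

y = -1.2808 or y = 0.7808

Rearrange to standard form: -4y^2 - 2y + 4 = 0.
Discriminant: (-2)^2 - 4*(-4)*4 = 68.
Quadratic formula: y = (2 +/- sqrt(68)) / (-8).
So y = -sqrt(17)/4 - 1/4 ~= -1.2808 or y = -1/4 + sqrt(17)/4 ~= 0.7808.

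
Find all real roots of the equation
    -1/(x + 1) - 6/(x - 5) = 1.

Multiply both sides by (x + 1)(x - 5):
-(x - 5) - 6(x + 1) = (x + 1)(x - 5).
Expand and collect terms: x² + 3x - 4 = 0.
Factor or apply the quadratic formula: x = 1 or x = -4.
Neither value makes a denominator zero (x ≠ -1, x ≠ 5), so both are valid.

x = -4 or x = 1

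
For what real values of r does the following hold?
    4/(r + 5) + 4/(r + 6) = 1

r = -5.5311 or r = 2.5311

Multiply both sides by (r + 5)(r + 6):
4(r + 6) + 4(r + 5) = (r + 5)(r + 6).
Expand and collect terms: r^2 + 3r - 14 = 0.
By the quadratic formula, r = (-3 +/- sqrt(65)) / 2, so r ~= 2.5311 or r ~= -5.5311.
Neither value makes a denominator zero (r != -5, r != -6), so both are valid.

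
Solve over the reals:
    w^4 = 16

w = -2 or w = 2

Let u = w^2. The equation becomes u^2 - 16 = 0.
Factor: (u + 4)(u - 4) = 0, so u = -4 or u = 4.
w^2 = -4 < 0 has no real solution.
w^2 = 4 gives w = +/-2.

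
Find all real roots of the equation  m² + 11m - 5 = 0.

m = -11.4372 or m = 0.4372

Discriminant: (11)² − 4·1·(-5) = 141.
Quadratic formula: m = (-11 ± √141) / 2.
So m = -11/2 + √(141)/2 ≈ 0.4372 or m = -√(141)/2 - 11/2 ≈ -11.4372.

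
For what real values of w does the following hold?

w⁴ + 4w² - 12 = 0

w = -1.4142 or w = 1.4142

Let u = w². The equation becomes u² + 4u - 12 = 0.
Factor: (u + 6)(u - 2) = 0, so u = -6 or u = 2.
w² = -6 < 0 has no real solution.
w² = 2 gives w = ±√(2) ≈ ±1.4142.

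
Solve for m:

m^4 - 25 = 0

m = -2.2361 or m = 2.2361

Let u = m^2. The equation becomes u^2 - 25 = 0.
Factor: (u - 5)(u + 5) = 0, so u = 5 or u = -5.
m^2 = 5 gives m = +/-sqrt(5) ~= +/-2.2361.
m^2 = -5 < 0 has no real solution.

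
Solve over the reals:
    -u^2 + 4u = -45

Bring every term to one side: -u^2 + 4u + 45 = 0.
Factor: -1(u - 9)(u + 5) = 0.
So u = 9 or u = -5.

u = -5 or u = 9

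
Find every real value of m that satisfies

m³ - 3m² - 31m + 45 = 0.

m = -5 or m = 1.3542 or m = 6.6458

Possible rational roots are divisors of 45. Testing m = -5 gives 0, so (m + 5) is a factor.
Divide: m³ - 3m² - 31m + 45 = (m + 5)(m² - 8m + 9).
Apply the quadratic formula to m² - 8m + 9 = 0: m = (8 ± √28)/2, i.e. m ≈ 6.6458 or m ≈ 1.3542.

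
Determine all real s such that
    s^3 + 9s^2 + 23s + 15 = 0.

Possible rational roots are divisors of 15. Testing s = -3 gives 0, so (s + 3) is a factor.
Divide: s^3 + 9s^2 + 23s + 15 = (s + 3)(s^2 + 6s + 5).
Factor the quadratic: s = -1 or s = -5.

s = -5 or s = -3 or s = -1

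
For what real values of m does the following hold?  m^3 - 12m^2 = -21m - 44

m = -1.1962 or m = 4 or m = 9.1962

Rearrange: m^3 - 12m^2 + 21m + 44 = 0.
Possible rational roots are divisors of 44. Testing m = 4 gives 0, so (m - 4) is a factor.
Divide: m^3 - 12m^2 + 21m + 44 = (m - 4)(m^2 - 8m - 11).
Apply the quadratic formula to m^2 - 8m - 11 = 0: m = (8 +/- sqrt(108))/2, i.e. m ~= 9.1962 or m ~= -1.1962.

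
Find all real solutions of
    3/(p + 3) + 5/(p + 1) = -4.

p = -4.2247 or p = -1.7753

Multiply both sides by (p + 3)(p + 1):
3(p + 1) + 5(p + 3) = -4(p + 3)(p + 1).
Expand and collect terms: -4p^2 - 24p - 30 = 0.
By the quadratic formula, p = (24 +/- sqrt(96)) / -8, so p ~= -4.2247 or p ~= -1.7753.
Neither value makes a denominator zero (p != -3, p != -1), so both are valid.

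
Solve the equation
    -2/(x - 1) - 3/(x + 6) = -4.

Multiply both sides by (x - 1)(x + 6):
-2(x + 6) - 3(x - 1) = -4(x - 1)(x + 6).
Expand and collect terms: -4x² - 15x + 33 = 0.
By the quadratic formula, x = (15 ± √753) / -8, so x ≈ -5.3051 or x ≈ 1.5551.
Neither value makes a denominator zero (x ≠ 1, x ≠ -6), so both are valid.

x = -5.3051 or x = 1.5551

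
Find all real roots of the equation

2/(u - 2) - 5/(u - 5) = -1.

u = 1.127 or u = 8.873

Multiply both sides by (u - 2)(u - 5):
2(u - 5) - 5(u - 2) = -(u - 2)(u - 5).
Expand and collect terms: -u^2 + 10u - 10 = 0.
By the quadratic formula, u = (-10 +/- sqrt(60)) / -2, so u ~= 1.127 or u ~= 8.873.
Neither value makes a denominator zero (u != 2, u != 5), so both are valid.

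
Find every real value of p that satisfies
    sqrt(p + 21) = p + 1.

Square both sides: p + 21 = (p + 1)^2.
Expand and rearrange: p^2 + p - 20 = 0.
Solving gives p = 4 or p = -5.
Check each candidate in the original equation:
  p = 4: sqrt(25) = 5, while p + 1 = 5 — valid.
  p = -5: sqrt(16) = 4, while p + 1 = -4 — extraneous.

p = 4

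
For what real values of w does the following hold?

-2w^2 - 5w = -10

w = -3.8117 or w = 1.3117

Rearrange to standard form: -2w^2 - 5w + 10 = 0.
Discriminant: (-5)^2 - 4*(-2)*10 = 105.
Quadratic formula: w = (5 +/- sqrt(105)) / (-4).
So w = -sqrt(105)/4 - 5/4 ~= -3.8117 or w = -5/4 + sqrt(105)/4 ~= 1.3117.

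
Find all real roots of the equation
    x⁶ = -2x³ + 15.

x = -1.71 or x = 1.4422

Let u = x³. The equation becomes u² + 2u - 15 = 0.
Factor: (u + 5)(u - 3) = 0, so u = -5 or u = 3.
x³ = -5 gives x = -∛(5) ≈ -1.71.
x³ = 3 gives x = ∛(3) ≈ 1.4422.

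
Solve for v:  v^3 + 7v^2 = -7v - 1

Rearrange: v^3 + 7v^2 + 7v + 1 = 0.
Possible rational roots are divisors of 1. Testing v = -1 gives 0, so (v + 1) is a factor.
Divide: v^3 + 7v^2 + 7v + 1 = (v + 1)(v^2 + 6v + 1).
Apply the quadratic formula to v^2 + 6v + 1 = 0: v = (-6 +/- sqrt(32))/2, i.e. v ~= -0.1716 or v ~= -5.8284.

v = -5.8284 or v = -1 or v = -0.1716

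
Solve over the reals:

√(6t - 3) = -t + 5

Square both sides: 6t - 3 = (-t + 5)².
Expand and rearrange: t² - 16t + 28 = 0.
Solving gives t = 14 or t = 2.
Check each candidate in the original equation:
  t = 14: √(81) = 9, while -t + 5 = -9 — extraneous.
  t = 2: √(9) = 3, while -t + 5 = 3 — valid.

t = 2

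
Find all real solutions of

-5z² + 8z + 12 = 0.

Discriminant: (8)² − 4·(-5)·12 = 304.
Quadratic formula: z = (-8 ± √304) / (-10).
So z = 4/5 - 2·√(19)/5 ≈ -0.9436 or z = 4/5 + 2·√(19)/5 ≈ 2.5436.

z = -0.9436 or z = 2.5436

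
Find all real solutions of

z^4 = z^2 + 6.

z = -1.7321 or z = 1.7321

Let u = z^2. The equation becomes u^2 - u - 6 = 0.
Factor: (u + 2)(u - 3) = 0, so u = -2 or u = 3.
z^2 = -2 < 0 has no real solution.
z^2 = 3 gives z = +/-sqrt(3) ~= +/-1.7321.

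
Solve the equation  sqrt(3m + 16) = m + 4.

Square both sides: 3m + 16 = (m + 4)^2.
Expand and rearrange: m^2 + 5m = 0.
Solving gives m = 0 or m = -5.
Check each candidate in the original equation:
  m = 0: sqrt(16) = 4, while m + 4 = 4 — valid.
  m = -5: sqrt(1) = 1, while m + 4 = -1 — extraneous.

m = 0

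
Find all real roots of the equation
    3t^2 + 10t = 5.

t = -3.7749 or t = 0.4415

Rearrange to standard form: 3t^2 + 10t - 5 = 0.
Discriminant: (10)^2 - 4*3*(-5) = 160.
Quadratic formula: t = (-10 +/- sqrt(160)) / 6.
So t = -5/3 + 2*sqrt(10)/3 ~= 0.4415 or t = -2*sqrt(10)/3 - 5/3 ~= -3.7749.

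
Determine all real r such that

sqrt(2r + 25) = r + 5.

Square both sides: 2r + 25 = (r + 5)^2.
Expand and rearrange: r^2 + 8r = 0.
Solving gives r = 0 or r = -8.
Check each candidate in the original equation:
  r = 0: sqrt(25) = 5, while r + 5 = 5 — valid.
  r = -8: sqrt(9) = 3, while r + 5 = -3 — extraneous.

r = 0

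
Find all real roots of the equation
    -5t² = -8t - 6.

Rearrange to standard form: -5t² + 8t + 6 = 0.
Discriminant: (8)² − 4·(-5)·6 = 184.
Quadratic formula: t = (-8 ± √184) / (-10).
So t = 4/5 - √(46)/5 ≈ -0.5565 or t = 4/5 + √(46)/5 ≈ 2.1565.

t = -0.5565 or t = 2.1565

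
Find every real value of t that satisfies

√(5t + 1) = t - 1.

t = 7

Square both sides: 5t + 1 = (t - 1)².
Expand and rearrange: t² - 7t = 0.
Solving gives t = 7 or t = 0.
Check each candidate in the original equation:
  t = 7: √(36) = 6, while t - 1 = 6 — valid.
  t = 0: √(1) = 1, while t - 1 = -1 — extraneous.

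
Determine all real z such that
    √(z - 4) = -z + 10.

z = 8

Square both sides: z - 4 = (-z + 10)².
Expand and rearrange: z² - 21z + 104 = 0.
Solving gives z = 13 or z = 8.
Check each candidate in the original equation:
  z = 13: √(9) = 3, while -z + 10 = -3 — extraneous.
  z = 8: √(4) = 2, while -z + 10 = 2 — valid.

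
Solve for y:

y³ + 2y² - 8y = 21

Rearrange: y³ + 2y² - 8y - 21 = 0.
Possible rational roots are divisors of -21. Testing y = 3 gives 0, so (y - 3) is a factor.
Divide: y³ + 2y² - 8y - 21 = (y - 3)(y² + 5y + 7).
The quadratic y² + 5y + 7 has discriminant -3 < 0, so no further real roots.

y = 3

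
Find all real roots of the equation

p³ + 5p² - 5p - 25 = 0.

Possible rational roots are divisors of -25. Testing p = -5 gives 0, so (p + 5) is a factor.
Divide: p³ + 5p² - 5p - 25 = (p + 5)(p² - 5).
Apply the quadratic formula to p² - 5 = 0: p = (0 ± √20)/2, i.e. p ≈ 2.2361 or p ≈ -2.2361.

p = -5 or p = -2.2361 or p = 2.2361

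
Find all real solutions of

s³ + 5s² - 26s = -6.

Rearrange: s³ + 5s² - 26s + 6 = 0.
Possible rational roots are divisors of 6. Testing s = 3 gives 0, so (s - 3) is a factor.
Divide: s³ + 5s² - 26s + 6 = (s - 3)(s² + 8s - 2).
Apply the quadratic formula to s² + 8s - 2 = 0: s = (-8 ± √72)/2, i.e. s ≈ 0.2426 or s ≈ -8.2426.

s = -8.2426 or s = 0.2426 or s = 3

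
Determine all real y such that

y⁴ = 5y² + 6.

Let u = y². The equation becomes u² - 5u - 6 = 0.
Factor: (u + 1)(u - 6) = 0, so u = -1 or u = 6.
y² = -1 < 0 has no real solution.
y² = 6 gives y = ±√(6) ≈ ±2.4495.

y = -2.4495 or y = 2.4495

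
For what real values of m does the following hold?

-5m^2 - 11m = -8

Rearrange to standard form: -5m^2 - 11m + 8 = 0.
Discriminant: (-11)^2 - 4*(-5)*8 = 281.
Quadratic formula: m = (11 +/- sqrt(281)) / (-10).
So m = -sqrt(281)/10 - 11/10 ~= -2.7763 or m = -11/10 + sqrt(281)/10 ~= 0.5763.

m = -2.7763 or m = 0.5763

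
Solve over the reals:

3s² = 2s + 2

s = -0.5486 or s = 1.2153

Rearrange to standard form: 3s² - 2s - 2 = 0.
Discriminant: (-2)² − 4·3·(-2) = 28.
Quadratic formula: s = (2 ± √28) / 6.
So s = 1/3 + √(7)/3 ≈ 1.2153 or s = 1/3 - √(7)/3 ≈ -0.5486.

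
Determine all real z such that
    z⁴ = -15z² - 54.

No real solutions.

Let u = z². The equation becomes u² + 15u + 54 = 0.
Factor: (u + 6)(u + 9) = 0, so u = -6 or u = -9.
z² = -6 < 0 has no real solution.
z² = -9 < 0 has no real solution.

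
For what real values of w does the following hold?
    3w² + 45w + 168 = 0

Factor: 3(w + 7)(w + 8) = 0.
So w = -7 or w = -8.

w = -8 or w = -7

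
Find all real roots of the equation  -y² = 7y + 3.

y = -6.5414 or y = -0.4586

Rearrange to standard form: -y² - 7y - 3 = 0.
Discriminant: (-7)² − 4·(-1)·(-3) = 37.
Quadratic formula: y = (7 ± √37) / (-2).
So y = -7/2 - √(37)/2 ≈ -6.5414 or y = -7/2 + √(37)/2 ≈ -0.4586.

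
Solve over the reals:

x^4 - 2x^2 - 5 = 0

x = -1.8573 or x = 1.8573

Let u = x^2. The equation becomes u^2 - 2u - 5 = 0.
By the quadratic formula, u = 1 + sqrt(6) or u = 1 - sqrt(6).
x^2 = 1 + sqrt(6) gives x = +/-sqrt(1 + sqrt(6)) ~= +/-1.8573.
x^2 = 1 - sqrt(6) < 0 has no real solution.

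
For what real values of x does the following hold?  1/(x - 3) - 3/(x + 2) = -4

Multiply both sides by (x - 3)(x + 2):
(x + 2) - 3(x - 3) = -4(x - 3)(x + 2).
Expand and collect terms: -4x^2 + 6x + 13 = 0.
By the quadratic formula, x = (-6 +/- sqrt(244)) / -8, so x ~= -1.2026 or x ~= 2.7026.
Neither value makes a denominator zero (x != 3, x != -2), so both are valid.

x = -1.2026 or x = 2.7026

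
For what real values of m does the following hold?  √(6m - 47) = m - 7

Square both sides: 6m - 47 = (m - 7)².
Expand and rearrange: m² - 20m + 96 = 0.
Solving gives m = 12 or m = 8.
Check each candidate in the original equation:
  m = 12: √(25) = 5, while m - 7 = 5 — valid.
  m = 8: √(1) = 1, while m - 7 = 1 — valid.

m = 8 or m = 12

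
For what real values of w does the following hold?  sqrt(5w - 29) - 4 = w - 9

w = 6 or w = 9

Isolate the radical: sqrt(5w - 29) = w - 5.
Square both sides: 5w - 29 = (w - 5)^2.
Expand and rearrange: w^2 - 15w + 54 = 0.
Solving gives w = 9 or w = 6.
Check each candidate in the original equation:
  w = 9: sqrt(16) = 4, while w - 5 = 4 — valid.
  w = 6: sqrt(1) = 1, while w - 5 = 1 — valid.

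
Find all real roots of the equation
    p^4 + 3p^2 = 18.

Let u = p^2. The equation becomes u^2 + 3u - 18 = 0.
Factor: (u - 3)(u + 6) = 0, so u = 3 or u = -6.
p^2 = 3 gives p = +/-sqrt(3) ~= +/-1.7321.
p^2 = -6 < 0 has no real solution.

p = -1.7321 or p = 1.7321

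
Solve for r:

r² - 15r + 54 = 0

r = 6 or r = 9

Factor: (r - 9)(r - 6) = 0.
So r = 9 or r = 6.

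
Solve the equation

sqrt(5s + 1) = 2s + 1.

s = 0 or s = 0.25

Square both sides: 5s + 1 = (2s + 1)^2.
Expand and rearrange: 4s^2 - s = 0.
Solving gives s = 0.25 or s = 0.
Check each candidate in the original equation:
  s = 0.25: sqrt(2.25) = 1.5, while 2s + 1 = 1.5 — valid.
  s = 0: sqrt(1) = 1, while 2s + 1 = 1 — valid.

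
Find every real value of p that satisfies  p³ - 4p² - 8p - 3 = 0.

p = -1 or p = -0.5414 or p = 5.5414

Possible rational roots are divisors of -3. Testing p = -1 gives 0, so (p + 1) is a factor.
Divide: p³ - 4p² - 8p - 3 = (p + 1)(p² - 5p - 3).
Apply the quadratic formula to p² - 5p - 3 = 0: p = (5 ± √37)/2, i.e. p ≈ 5.5414 or p ≈ -0.5414.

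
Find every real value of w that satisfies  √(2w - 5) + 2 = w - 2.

w = 7

Isolate the radical: √(2w - 5) = w - 4.
Square both sides: 2w - 5 = (w - 4)².
Expand and rearrange: w² - 10w + 21 = 0.
Solving gives w = 7 or w = 3.
Check each candidate in the original equation:
  w = 7: √(9) = 3, while w - 4 = 3 — valid.
  w = 3: √(1) = 1, while w - 4 = -1 — extraneous.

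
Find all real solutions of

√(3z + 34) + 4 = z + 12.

Isolate the radical: √(3z + 34) = z + 8.
Square both sides: 3z + 34 = (z + 8)².
Expand and rearrange: z² + 13z + 30 = 0.
Solving gives z = -3 or z = -10.
Check each candidate in the original equation:
  z = -3: √(25) = 5, while z + 8 = 5 — valid.
  z = -10: √(4) = 2, while z + 8 = -2 — extraneous.

z = -3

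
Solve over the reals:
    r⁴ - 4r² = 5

Let u = r². The equation becomes u² - 4u - 5 = 0.
Factor: (u - 5)(u + 1) = 0, so u = 5 or u = -1.
r² = 5 gives r = ±√(5) ≈ ±2.2361.
r² = -1 < 0 has no real solution.

r = -2.2361 or r = 2.2361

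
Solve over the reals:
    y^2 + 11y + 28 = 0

y = -7 or y = -4

Factor: (y + 7)(y + 4) = 0.
So y = -7 or y = -4.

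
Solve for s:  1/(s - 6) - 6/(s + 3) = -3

s = -0.8985 or s = 5.5651

Multiply both sides by (s - 6)(s + 3):
(s + 3) - 6(s - 6) = -3(s - 6)(s + 3).
Expand and collect terms: -3s^2 + 14s + 15 = 0.
By the quadratic formula, s = (-14 +/- sqrt(376)) / -6, so s ~= -0.8985 or s ~= 5.5651.
Neither value makes a denominator zero (s != 6, s != -3), so both are valid.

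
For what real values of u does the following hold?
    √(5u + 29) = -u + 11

Square both sides: 5u + 29 = (-u + 11)².
Expand and rearrange: u² - 27u + 92 = 0.
Solving gives u = 23 or u = 4.
Check each candidate in the original equation:
  u = 23: √(144) = 12, while -u + 11 = -12 — extraneous.
  u = 4: √(49) = 7, while -u + 11 = 7 — valid.

u = 4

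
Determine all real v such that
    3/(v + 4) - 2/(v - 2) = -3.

Multiply both sides by (v + 4)(v - 2):
3(v - 2) - 2(v + 4) = -3(v + 4)(v - 2).
Expand and collect terms: -3v² - 7v + 38 = 0.
By the quadratic formula, v = (7 ± √505) / -6, so v ≈ -4.912 or v ≈ 2.5787.
Neither value makes a denominator zero (v ≠ -4, v ≠ 2), so both are valid.

v = -4.912 or v = 2.5787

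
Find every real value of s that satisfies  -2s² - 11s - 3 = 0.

Discriminant: (-11)² − 4·(-2)·(-3) = 97.
Quadratic formula: s = (11 ± √97) / (-4).
So s = -11/4 - √(97)/4 ≈ -5.2122 or s = -11/4 + √(97)/4 ≈ -0.2878.

s = -5.2122 or s = -0.2878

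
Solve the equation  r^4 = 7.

Let u = r^2. The equation becomes u^2 - 7 = 0.
By the quadratic formula, u = sqrt(7) or u = -sqrt(7).
r^2 = sqrt(7) gives r = +/-7**(1/4) ~= +/-1.6266.
r^2 = -sqrt(7) < 0 has no real solution.

r = -1.6266 or r = 1.6266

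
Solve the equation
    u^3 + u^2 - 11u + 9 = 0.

Possible rational roots are divisors of 9. Testing u = 1 gives 0, so (u - 1) is a factor.
Divide: u^3 + u^2 - 11u + 9 = (u - 1)(u^2 + 2u - 9).
Apply the quadratic formula to u^2 + 2u - 9 = 0: u = (-2 +/- sqrt(40))/2, i.e. u ~= 2.1623 or u ~= -4.1623.

u = -4.1623 or u = 1 or u = 2.1623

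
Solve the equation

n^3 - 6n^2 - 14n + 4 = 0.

Possible rational roots are divisors of 4. Testing n = -2 gives 0, so (n + 2) is a factor.
Divide: n^3 - 6n^2 - 14n + 4 = (n + 2)(n^2 - 8n + 2).
Apply the quadratic formula to n^2 - 8n + 2 = 0: n = (8 +/- sqrt(56))/2, i.e. n ~= 7.7417 or n ~= 0.2583.

n = -2 or n = 0.2583 or n = 7.7417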